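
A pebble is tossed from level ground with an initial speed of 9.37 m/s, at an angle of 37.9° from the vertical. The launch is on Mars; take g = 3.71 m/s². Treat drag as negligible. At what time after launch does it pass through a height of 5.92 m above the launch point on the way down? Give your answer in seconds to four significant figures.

2.876 s

Components: vₓ = 9.370 sin 37.9° = 5.756 m/s, v_y0 = 9.370 cos 37.9° = 7.394 m/s.
Require v_y0 t − ½ g t² = 5.92, i.e. 1.855 t² − 7.394 t + 5.92 = 0.
Quadratic formula: t = (7.394 ± √10.741) / 3.71 = (7.394 ± 3.277) / 3.71 → t = 1.110 s or 2.876 s.
The descending-branch root is 2.876 s.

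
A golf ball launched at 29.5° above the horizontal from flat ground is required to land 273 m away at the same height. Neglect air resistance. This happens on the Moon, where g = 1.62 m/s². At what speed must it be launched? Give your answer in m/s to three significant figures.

22.7 m/s

On level ground R = v₀² sin 2θ / g ⇒ v₀ = √(gR / sin 2θ).
v₀ = √(1.62 × 273 / sin 59.00°) = √(442.3 / 0.8572) = √515.96 = 22.71 m/s.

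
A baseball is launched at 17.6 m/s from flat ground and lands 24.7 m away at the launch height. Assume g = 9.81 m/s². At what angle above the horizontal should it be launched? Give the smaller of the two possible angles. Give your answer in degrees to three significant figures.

25.7°

Level-ground range R = v₀² sin(2θ)/g ⇒ sin(2θ) = gR/v₀² = 9.81 × 24.7 / 17.6² = 0.7822.
2θ = 51.47° or 180° − 51.47° = 128.5°, so θ = 25.73° or 64.27°.
The smaller angle is 25.73°.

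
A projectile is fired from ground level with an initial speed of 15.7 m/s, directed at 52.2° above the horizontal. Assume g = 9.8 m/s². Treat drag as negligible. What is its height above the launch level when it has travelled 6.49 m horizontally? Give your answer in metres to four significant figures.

Components: vₓ = 15.70 cos 52.2° = 9.623 m/s, v_y0 = 15.70 sin 52.2° = 12.41 m/s.
Time to reach x = 6.49 m: t = x/vₓ = 6.49/9.623 = 0.6745 s.
Height: y = v_y0 t − ½ g t² = 12.41 × 0.6745 − 4.900 × 0.6745² = 8.367 − 2.229 = 6.138 m.

6.138 m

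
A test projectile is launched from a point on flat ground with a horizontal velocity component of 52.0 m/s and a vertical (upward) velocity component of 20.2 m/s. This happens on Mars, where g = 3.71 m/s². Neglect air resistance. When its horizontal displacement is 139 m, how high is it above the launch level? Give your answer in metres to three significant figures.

40.7 m

At x = 139 m, t = x/vₓ = 139/52.00 = 2.673 s.
Height: y = v_y0 t − ½ g t² = 20.20 × 2.673 − 1.855 × 2.673² = 54.00 − 13.25 = 40.74 m.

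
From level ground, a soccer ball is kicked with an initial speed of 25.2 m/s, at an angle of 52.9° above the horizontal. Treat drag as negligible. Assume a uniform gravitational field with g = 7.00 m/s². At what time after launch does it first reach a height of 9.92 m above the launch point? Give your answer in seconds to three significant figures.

0.545 s

Horizontal component vₓ = 25.20 cos 52.9° = 15.20 m/s; vertical v_y0 = 25.20 sin 52.9° = 20.10 m/s.
Require v_y0 t − ½ g t² = 9.92, i.e. 3.500 t² − 20.10 t + 9.92 = 0.
t = [20.10 ± √(20.10² − 2·7.00·9.92)] / 7.00 = (20.10 ± 16.28) / 7.00, so t = 0.5453 s or t = 5.197 s.
The first (ascending) time is 0.5453 s.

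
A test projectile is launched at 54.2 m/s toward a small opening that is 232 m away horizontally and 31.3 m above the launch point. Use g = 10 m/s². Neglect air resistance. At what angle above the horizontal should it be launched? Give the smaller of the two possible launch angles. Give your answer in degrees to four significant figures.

Trajectory: y = x tanθ − g x² (1 + tan²θ)/(2v₀²). With x = 232, y = 31.3, v₀ = 54.2, g = 10.0:
91.61 tan²θ − 232 tanθ + (122.9) = 0.
tanθ = [232 ± √(232² − 4 × 91.61 × (122.9))] / (2 × 91.61) = (232 ± 93.72) / 183.2, giving tanθ = 0.7547 or 1.778.
θ = 37.04° or 60.64°; the smaller is 37.04°.

37.04°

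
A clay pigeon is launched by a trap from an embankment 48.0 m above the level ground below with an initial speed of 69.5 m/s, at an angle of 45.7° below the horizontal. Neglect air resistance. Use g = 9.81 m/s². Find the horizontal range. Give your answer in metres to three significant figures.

43.1 m

vₓ = 69.50 cos 45.7° = 48.54 m/s; v_y0 = −49.74 m/s (downward).
The projectile lands when y = 48.0 + (−49.74) t − ½·9.81·t² = 0. Positive root: t = (−49.74 + √(49.74² + 2·9.81·48.0)) / 9.81 = (−49.74 + 58.45) / 9.81 = 0.8874 s.
Horizontal distance: R = vₓ t = 48.54 × 0.8874 = 43.07 m.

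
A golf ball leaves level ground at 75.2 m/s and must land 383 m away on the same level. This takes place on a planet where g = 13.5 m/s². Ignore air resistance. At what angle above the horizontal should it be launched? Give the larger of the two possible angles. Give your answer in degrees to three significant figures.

56.9°

From R = (v₀²/g) sin 2θ: sin 2θ = 13.5 × 383 / 5655.0 = 0.9143.
2θ = 66.11° or 180° − 66.11° = 113.9°, so θ = 33.05° or 56.95°.
The larger angle is 56.95°.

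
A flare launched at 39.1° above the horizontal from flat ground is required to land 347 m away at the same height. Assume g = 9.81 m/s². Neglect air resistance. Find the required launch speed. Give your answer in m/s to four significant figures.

58.97 m/s

Level-ground range: R = v₀² sin(2θ)/g, so v₀ = √(gR / sin 2θ).
v₀ = √(9.81 × 347 / sin 78.20°) = √(3404 / 0.9789) = √3477.6 = 58.97 m/s.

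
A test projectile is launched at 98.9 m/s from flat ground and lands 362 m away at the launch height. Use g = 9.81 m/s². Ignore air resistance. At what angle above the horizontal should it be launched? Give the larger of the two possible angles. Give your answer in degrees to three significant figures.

From R = (v₀²/g) sin 2θ: sin 2θ = 9.81 × 362 / 9781.2 = 0.3631.
2θ = 21.29° or 180° − 21.29° = 158.7°, so θ = 10.64° or 79.36°.
The larger angle is 79.36°.

79.4°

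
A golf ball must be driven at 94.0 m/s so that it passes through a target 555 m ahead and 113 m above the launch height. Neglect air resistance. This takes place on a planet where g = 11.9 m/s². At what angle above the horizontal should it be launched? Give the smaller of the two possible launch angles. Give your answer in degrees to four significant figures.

Trajectory: y = x tanθ − g x² (1 + tan²θ)/(2v₀²). With x = 555, y = 113, v₀ = 94.0, g = 11.9:
207.4 tan²θ − 555 tanθ + (320.4) = 0.
tanθ = [555 ± √(555² − 4 × 207.4 × (320.4))] / (2 × 207.4) = (555 ± 205.4) / 414.8, giving tanθ = 0.8428 or 1.833.
θ = 40.12° or 61.38°; the smaller is 40.12°.

40.12°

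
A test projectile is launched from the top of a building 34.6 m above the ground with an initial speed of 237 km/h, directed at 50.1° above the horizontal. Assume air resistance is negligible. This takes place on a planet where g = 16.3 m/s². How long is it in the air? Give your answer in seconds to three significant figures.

Convert: 237 km/h = 237/3.6 = 65.83 m/s.
Components: vₓ = 65.83 cos 50.1° = 42.23 m/s, v_y0 = 65.83 sin 50.1° = 50.51 m/s.
The projectile lands when y = 34.6 + (50.51) t − ½·16.3·t² = 0. Positive root: t = (50.51 + √(50.51² + 2·16.3·34.6)) / 16.3 = (50.51 + 60.65) / 16.3 = 6.819 s.

6.82 s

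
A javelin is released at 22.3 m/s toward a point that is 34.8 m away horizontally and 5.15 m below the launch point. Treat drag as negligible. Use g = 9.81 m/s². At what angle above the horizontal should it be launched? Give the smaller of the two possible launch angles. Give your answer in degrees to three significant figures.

Trajectory: y = x tanθ − g x² (1 + tan²θ)/(2v₀²). With x = 34.8, y = −5.15, v₀ = 22.3, g = 9.81:
11.95 tan²θ − 34.8 tanθ + (6.795) = 0.
tanθ = [34.8 ± √(34.8² − 4 × 11.95 × (6.795))] / (2 × 11.95) = (34.8 ± 29.77) / 23.89, giving tanθ = 0.2105 or 2.703.
θ = 11.89° or 69.70°; the smaller is 11.89°.

11.9°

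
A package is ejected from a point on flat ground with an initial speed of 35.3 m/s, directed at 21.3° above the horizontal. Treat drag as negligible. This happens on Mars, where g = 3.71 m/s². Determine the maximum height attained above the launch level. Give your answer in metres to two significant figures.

vₓ = 35.30 cos 21.3° = 32.89 m/s; v_y0 = 35.30 sin 21.3° = 12.82 m/s.
At the apex v_y = 0, so H = v_y0²/(2g) = 12.82²/7.420 = 22.16 m.

22 m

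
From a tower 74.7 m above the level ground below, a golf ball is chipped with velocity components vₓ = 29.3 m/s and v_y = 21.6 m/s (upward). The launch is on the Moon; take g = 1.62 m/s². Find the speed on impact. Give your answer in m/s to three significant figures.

39.6 m/s

With up positive and y = 0 at the ground: y(t) = 74.7 + (21.60) t − 0.8100 t². Setting y = 0 and taking the positive root: t = [21.60 + √(21.60² + 2·1.62·74.7)] / 1.62 = (21.60 + 26.62) / 1.62 = 29.77 s.
Vertical velocity at impact: v_y = v_y0 − g t = 21.60 − 1.62 × 29.77 = −26.62 m/s.
Speed: |v| = √(vₓ² + v_y²) = √(29.30² + 26.62²) = 39.59 m/s.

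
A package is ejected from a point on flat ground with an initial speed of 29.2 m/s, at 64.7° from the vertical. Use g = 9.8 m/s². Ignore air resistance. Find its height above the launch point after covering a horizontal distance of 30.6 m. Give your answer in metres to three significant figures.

Horizontal component vₓ = 29.20 sin 64.7° = 26.40 m/s; vertical v_y0 = 29.20 cos 64.7° = 12.48 m/s.
At x = 30.6 m, t = x/vₓ = 30.6/26.40 = 1.159 s.
Height: y = v_y0 t − ½ g t² = 12.48 × 1.159 − 4.900 × 1.159² = 14.46 − 6.584 = 7.881 m.

7.88 m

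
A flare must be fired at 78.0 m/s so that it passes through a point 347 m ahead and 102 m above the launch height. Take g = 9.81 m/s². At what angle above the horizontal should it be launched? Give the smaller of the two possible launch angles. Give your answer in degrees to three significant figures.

Trajectory: y = x tanθ − g x² (1 + tan²θ)/(2v₀²). With x = 347, y = 102, v₀ = 78.0, g = 9.81:
97.08 tan²θ − 347 tanθ + (199.1) = 0.
tanθ = [347 ± √(347² − 4 × 97.08 × (199.1))] / (2 × 97.08) = (347 ± 207.6) / 194.2, giving tanθ = 0.7179 or 2.857.
θ = 35.67° or 70.71°; the smaller is 35.67°.

35.7°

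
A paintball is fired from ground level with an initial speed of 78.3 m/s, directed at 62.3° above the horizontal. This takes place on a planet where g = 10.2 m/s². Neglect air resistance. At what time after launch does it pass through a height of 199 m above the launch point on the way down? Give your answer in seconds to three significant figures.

9.48 s

Resolve: vₓ = 78.30 cos 62.3° = 36.40 m/s and v_y0 = 78.30 sin 62.3° = 69.33 m/s.
Require v_y0 t − ½ g t² = 199, i.e. 5.100 t² − 69.33 t + 199 = 0.
Quadratic formula: t = (69.33 ± √746.54) / 10.2 = (69.33 ± 27.32) / 10.2 → t = 4.118 s or 9.475 s.
The descending-branch root is 9.475 s.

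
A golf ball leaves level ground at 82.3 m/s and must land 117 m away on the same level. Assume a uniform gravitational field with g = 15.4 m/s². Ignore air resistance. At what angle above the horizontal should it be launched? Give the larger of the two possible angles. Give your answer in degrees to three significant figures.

R = v₀² sin 2θ / g gives sin 2θ = gR/v₀² = 15.4·117/82.3² = 0.2660.
2θ = 15.43° or 180° − 15.43° = 164.6°, so θ = 7.714° or 82.29°.
The larger angle is 82.29°.

82.3°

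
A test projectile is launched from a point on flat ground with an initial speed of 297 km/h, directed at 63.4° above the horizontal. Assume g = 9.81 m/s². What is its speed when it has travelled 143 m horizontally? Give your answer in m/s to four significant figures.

Convert: 297 km/h = 297/3.6 = 82.50 m/s.
Components: vₓ = 82.50 cos 63.4° = 36.94 m/s, v_y0 = 82.50 sin 63.4° = 73.77 m/s.
Time to reach x = 143 m: t = x/vₓ = 143/36.94 = 3.871 s.
Vertical velocity there: v_y = v_y0 − g t = 73.77 − 9.81 × 3.871 = 35.79 m/s.
Speed: √(vₓ² + v_y²) = √(36.94² + 35.79²) = 51.44 m/s.

51.44 m/s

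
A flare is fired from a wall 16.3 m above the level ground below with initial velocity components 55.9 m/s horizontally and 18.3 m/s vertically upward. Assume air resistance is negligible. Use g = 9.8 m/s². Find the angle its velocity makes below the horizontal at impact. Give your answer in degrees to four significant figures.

The projectile lands when y = 16.3 + (18.30) t − ½·9.80·t² = 0. Positive root: t = (18.30 + √(18.30² + 2·9.80·16.3)) / 9.80 = (18.30 + 25.58) / 9.80 = 4.478 s.
At impact: v_y = v_y0 − g t = −25.58 m/s; vₓ = 55.90 m/s.
Angle below horizontal: arctan(|v_y|/vₓ) = arctan(25.58/55.90) = 24.59°.

24.59°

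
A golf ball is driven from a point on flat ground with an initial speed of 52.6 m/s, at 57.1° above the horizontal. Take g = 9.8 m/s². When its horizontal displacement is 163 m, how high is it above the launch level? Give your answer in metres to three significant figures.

Resolve: vₓ = 52.60 cos 57.1° = 28.57 m/s and v_y0 = 52.60 sin 57.1° = 44.16 m/s.
At x = 163 m, t = x/vₓ = 163/28.57 = 5.705 s.
Height: y = v_y0 t − ½ g t² = 44.16 × 5.705 − 4.900 × 5.705² = 252.0 − 159.5 = 92.47 m.

92.5 m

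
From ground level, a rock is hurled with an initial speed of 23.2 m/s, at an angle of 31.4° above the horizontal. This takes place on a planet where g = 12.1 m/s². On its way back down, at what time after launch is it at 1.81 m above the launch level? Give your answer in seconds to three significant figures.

Components: vₓ = 23.20 cos 31.4° = 19.80 m/s, v_y0 = 23.20 sin 31.4° = 12.09 m/s.
Set y = v_y0 t − ½ g t² = 1.81: 6.050 t² − 12.09 t + 1.81 = 0.
t = [12.09 ± √(12.09² − 2·12.1·1.81)] / 12.1 = (12.09 ± 10.11) / 12.1, so t = 0.1630 s or t = 1.835 s.
The descending-branch root is 1.835 s.

1.83 s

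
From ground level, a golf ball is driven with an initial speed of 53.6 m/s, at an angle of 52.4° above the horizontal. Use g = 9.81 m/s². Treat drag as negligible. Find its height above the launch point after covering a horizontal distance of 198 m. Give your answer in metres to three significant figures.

77.3 m

Horizontal component vₓ = 53.60 cos 52.4° = 32.70 m/s; vertical v_y0 = 53.60 sin 52.4° = 42.47 m/s.
Time to reach x = 198 m: t = x/vₓ = 198/32.70 = 6.054 s.
Height: y = v_y0 t − ½ g t² = 42.47 × 6.054 − 4.905 × 6.054² = 257.1 − 179.8 = 77.31 m.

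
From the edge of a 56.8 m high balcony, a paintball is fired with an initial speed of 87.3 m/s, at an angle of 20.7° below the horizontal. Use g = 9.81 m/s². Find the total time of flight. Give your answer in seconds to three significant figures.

1.49 s

Components: vₓ = 87.30 cos 20.7° = 81.66 m/s, v_y0 = −30.86 m/s (downward).
With up positive and y = 0 at the ground: y(t) = 56.8 + (−30.86) t − 4.905 t². Setting y = 0 and taking the positive root: t = [−30.86 + √(30.86² + 2·9.81·56.8)] / 9.81 = (−30.86 + 45.46) / 9.81 = 1.488 s.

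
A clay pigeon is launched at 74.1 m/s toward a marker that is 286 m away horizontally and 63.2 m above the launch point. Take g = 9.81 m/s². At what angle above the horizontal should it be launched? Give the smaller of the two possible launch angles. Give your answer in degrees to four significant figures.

29.04°

Trajectory: y = x tanθ − g x² (1 + tan²θ)/(2v₀²). With x = 286, y = 63.2, v₀ = 74.1, g = 9.81:
73.07 tan²θ − 286 tanθ + (136.3) = 0.
tanθ = [286 ± √(286² − 4 × 73.07 × (136.3))] / (2 × 73.07) = (286 ± 204.9) / 146.1, giving tanθ = 0.5552 or 3.359.
θ = 29.04° or 73.42°; the smaller is 29.04°.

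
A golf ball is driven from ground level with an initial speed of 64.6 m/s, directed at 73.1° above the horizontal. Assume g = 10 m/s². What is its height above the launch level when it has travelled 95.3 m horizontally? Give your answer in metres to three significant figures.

vₓ = 64.60 cos 73.1° = 18.78 m/s; v_y0 = 64.60 sin 73.1° = 61.81 m/s.
Time to reach x = 95.3 m: t = x/vₓ = 95.3/18.78 = 5.075 s.
Height: y = v_y0 t − ½ g t² = 61.81 × 5.075 − 5.000 × 5.075² = 313.7 − 128.8 = 184.9 m.

185 m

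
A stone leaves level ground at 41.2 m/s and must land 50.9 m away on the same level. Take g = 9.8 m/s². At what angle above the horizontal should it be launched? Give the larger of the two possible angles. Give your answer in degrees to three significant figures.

81.5°

From R = (v₀²/g) sin 2θ: sin 2θ = 9.80 × 50.9 / 1697.4 = 0.2939.
2θ = 17.09° or 180° − 17.09° = 162.9°, so θ = 8.545° or 81.46°.
The larger angle is 81.46°.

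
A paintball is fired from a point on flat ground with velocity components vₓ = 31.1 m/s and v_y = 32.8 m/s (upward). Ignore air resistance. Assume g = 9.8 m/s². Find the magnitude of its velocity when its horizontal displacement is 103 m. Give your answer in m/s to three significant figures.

Time to reach x = 103 m: t = x/vₓ = 103/31.10 = 3.312 s.
Vertical velocity there: v_y = v_y0 − g t = 32.80 − 9.80 × 3.312 = 0.3434 m/s.
Speed: √(vₓ² + v_y²) = √(31.10² + 0.3434²) = 31.10 m/s.

31.1 m/s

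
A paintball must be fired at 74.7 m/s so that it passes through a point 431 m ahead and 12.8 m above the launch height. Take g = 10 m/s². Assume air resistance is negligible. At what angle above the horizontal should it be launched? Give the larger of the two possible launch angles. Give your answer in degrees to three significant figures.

Trajectory: y = x tanθ − g x² (1 + tan²θ)/(2v₀²). With x = 431, y = 12.8, v₀ = 74.7, g = 10.0:
166.4 tan²θ − 431 tanθ + (179.2) = 0.
tanθ = [431 ± √(431² − 4 × 166.4 × (179.2))] / (2 × 166.4) = (431 ± 257.7) / 332.9, giving tanθ = 0.5205 or 2.069.
θ = 27.50° or 64.20°; the larger is 64.20°.

64.2°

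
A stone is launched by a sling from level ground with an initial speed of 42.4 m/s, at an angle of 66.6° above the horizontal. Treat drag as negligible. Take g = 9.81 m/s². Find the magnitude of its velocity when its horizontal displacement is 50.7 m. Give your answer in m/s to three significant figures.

19.3 m/s

vₓ = 42.40 cos 66.6° = 16.84 m/s; v_y0 = 42.40 sin 66.6° = 38.91 m/s.
At x = 50.7 m, t = x/vₓ = 50.7/16.84 = 3.011 s.
Vertical velocity there: v_y = v_y0 − g t = 38.91 − 9.81 × 3.011 = 9.376 m/s.
Speed: √(vₓ² + v_y²) = √(16.84² + 9.376²) = 19.27 m/s.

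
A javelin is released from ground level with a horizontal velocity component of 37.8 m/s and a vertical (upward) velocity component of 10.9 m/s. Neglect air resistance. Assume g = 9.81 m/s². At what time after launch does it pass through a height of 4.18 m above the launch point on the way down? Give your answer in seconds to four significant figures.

1.729 s

Require v_y0 t − ½ g t² = 4.18, i.e. 4.905 t² − 10.90 t + 4.18 = 0.
t = [10.90 ± √(10.90² − 2·9.81·4.18)] / 9.81 = (10.90 ± 6.066) / 9.81, so t = 0.4927 s or t = 1.729 s.
The descending-branch root is 1.729 s.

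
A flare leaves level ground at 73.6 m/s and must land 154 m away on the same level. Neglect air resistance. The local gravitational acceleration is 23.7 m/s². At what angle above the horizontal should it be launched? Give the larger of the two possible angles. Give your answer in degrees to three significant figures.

From R = (v₀²/g) sin 2θ: sin 2θ = 23.7 × 154 / 5417.0 = 0.6738.
2θ = 42.36° or 180° − 42.36° = 137.6°, so θ = 21.18° or 68.82°.
The larger angle is 68.82°.

68.8°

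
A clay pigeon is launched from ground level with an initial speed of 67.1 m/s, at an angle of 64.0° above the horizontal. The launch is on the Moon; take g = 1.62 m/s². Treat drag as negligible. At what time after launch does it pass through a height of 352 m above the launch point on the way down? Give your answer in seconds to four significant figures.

Resolve: vₓ = 67.10 cos 64.0° = 29.41 m/s and v_y0 = 67.10 sin 64.0° = 60.31 m/s.
Require v_y0 t − ½ g t² = 352, i.e. 0.8100 t² − 60.31 t + 352 = 0.
Quadratic formula: t = (60.31 ± √2496.7) / 1.62 = (60.31 ± 49.97) / 1.62 → t = 6.384 s or 68.07 s.
The descending-branch root is 68.07 s.

68.07 s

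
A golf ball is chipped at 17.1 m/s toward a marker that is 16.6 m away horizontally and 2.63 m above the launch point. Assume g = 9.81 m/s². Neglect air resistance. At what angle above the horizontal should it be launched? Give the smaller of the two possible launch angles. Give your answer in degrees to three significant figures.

27.0°

Trajectory: y = x tanθ − g x² (1 + tan²θ)/(2v₀²). With x = 16.6, y = 2.63, v₀ = 17.1, g = 9.81:
4.622 tan²θ − 16.6 tanθ + (7.252) = 0.
tanθ = [16.6 ± √(16.6² − 4 × 4.622 × (7.252))] / (2 × 4.622) = (16.6 ± 11.89) / 9.245, giving tanθ = 0.5090 or 3.082.
θ = 26.98° or 72.02°; the smaller is 26.98°.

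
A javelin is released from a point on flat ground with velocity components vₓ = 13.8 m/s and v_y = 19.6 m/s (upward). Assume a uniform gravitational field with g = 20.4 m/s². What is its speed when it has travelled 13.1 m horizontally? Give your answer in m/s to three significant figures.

13.8 m/s

x = vₓ t ⇒ t = 13.1/13.80 = 0.9493 s.
Vertical velocity there: v_y = v_y0 − g t = 19.60 − 20.4 × 0.9493 = 0.2348 m/s.
Speed: √(vₓ² + v_y²) = √(13.80² + 0.2348²) = 13.80 m/s.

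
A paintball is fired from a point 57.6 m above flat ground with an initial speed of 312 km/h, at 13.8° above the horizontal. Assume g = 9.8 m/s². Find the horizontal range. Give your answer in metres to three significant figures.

Convert: 312 km/h = 312/3.6 = 86.67 m/s.
Horizontal component vₓ = 86.67 cos 13.8° = 84.16 m/s; vertical v_y0 = 86.67 sin 13.8° = 20.67 m/s.
The projectile lands when y = 57.6 + (20.67) t − ½·9.80·t² = 0. Positive root: t = (20.67 + √(20.67² + 2·9.80·57.6)) / 9.80 = (20.67 + 39.45) / 9.80 = 6.135 s.
Horizontal distance: R = vₓ t = 84.16 × 6.135 = 516.4 m.

516 m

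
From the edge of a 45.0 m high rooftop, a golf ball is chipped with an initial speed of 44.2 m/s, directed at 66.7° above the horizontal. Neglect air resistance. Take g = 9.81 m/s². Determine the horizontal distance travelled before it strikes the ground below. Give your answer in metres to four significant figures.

162.0 m

Resolve: vₓ = 44.20 cos 66.7° = 17.48 m/s and v_y0 = 44.20 sin 66.7° = 40.60 m/s.
Vertical motion (up positive, ground at y = 0): 4.905 t² − (40.60) t − 45.0 = 0, so t = (40.60 + √(40.60² + 2·9.81·45.0)) / 9.81 = (40.60 + 50.31) / 9.81 = 9.266 s.
Horizontal distance: R = vₓ t = 17.48 × 9.266 = 162.0 m.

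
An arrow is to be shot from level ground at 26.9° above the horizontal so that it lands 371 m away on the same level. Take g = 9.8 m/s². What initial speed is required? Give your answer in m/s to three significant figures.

From R = (v₀² / g) sin 2θ: v₀ = √(gR / sin 2θ).
v₀ = √(9.80 × 371 / sin 53.80°) = √(3636 / 0.8070) = √4505.5 = 67.12 m/s.

67.1 m/s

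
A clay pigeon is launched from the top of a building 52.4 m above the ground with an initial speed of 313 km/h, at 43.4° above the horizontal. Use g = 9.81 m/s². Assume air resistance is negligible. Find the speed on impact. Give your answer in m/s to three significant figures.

92.7 m/s

Convert: 313 km/h = 313/3.6 = 86.94 m/s.
Resolve: vₓ = 86.94 cos 43.4° = 63.17 m/s and v_y0 = 86.94 sin 43.4° = 59.74 m/s.
The projectile lands when y = 52.4 + (59.74) t − ½·9.81·t² = 0. Positive root: t = (59.74 + √(59.74² + 2·9.81·52.4)) / 9.81 = (59.74 + 67.80) / 9.81 = 13.00 s.
Vertical velocity at impact: v_y = v_y0 − g t = 59.74 − 9.81 × 13.00 = −67.80 m/s.
Speed: |v| = √(vₓ² + v_y²) = √(63.17² + 67.80²) = 92.67 m/s.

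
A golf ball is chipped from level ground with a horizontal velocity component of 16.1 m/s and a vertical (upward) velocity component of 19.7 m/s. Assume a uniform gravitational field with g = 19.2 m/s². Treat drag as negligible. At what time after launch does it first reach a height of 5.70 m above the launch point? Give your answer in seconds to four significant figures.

Height y(t) = 19.70 t − 9.600 t² = 5.70 gives 9.600 t² − 19.70 t + 5.70 = 0.
Quadratic formula: t = (19.70 ± √169.21) / 19.2 = (19.70 ± 13.01) / 19.2 → t = 0.3485 s or 1.704 s.
The first (ascending) time is 0.3485 s.

0.3485 s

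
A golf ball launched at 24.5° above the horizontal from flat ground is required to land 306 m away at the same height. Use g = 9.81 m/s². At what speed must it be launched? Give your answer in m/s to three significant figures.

Level-ground range: R = v₀² sin(2θ)/g, so v₀ = √(gR / sin 2θ).
v₀ = √(9.81 × 306 / sin 49.00°) = √(3002 / 0.7547) = √3977.5 = 63.07 m/s.

63.1 m/s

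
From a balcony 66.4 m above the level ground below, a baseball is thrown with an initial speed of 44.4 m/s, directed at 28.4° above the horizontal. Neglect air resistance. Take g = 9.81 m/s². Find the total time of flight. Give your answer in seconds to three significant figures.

6.42 s

vₓ = 44.40 cos 28.4° = 39.06 m/s; v_y0 = 44.40 sin 28.4° = 21.12 m/s.
Vertical motion (up positive, ground at y = 0): 4.905 t² − (21.12) t − 66.4 = 0, so t = (21.12 + √(21.12² + 2·9.81·66.4)) / 9.81 = (21.12 + 41.82) / 9.81 = 6.415 s.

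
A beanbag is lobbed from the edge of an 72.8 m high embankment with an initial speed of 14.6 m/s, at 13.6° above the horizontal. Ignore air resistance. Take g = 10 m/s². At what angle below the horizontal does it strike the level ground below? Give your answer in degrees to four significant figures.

vₓ = 14.60 cos 13.6° = 14.19 m/s; v_y0 = 14.60 sin 13.6° = 3.433 m/s.
Vertical motion (up positive, ground at y = 0): 5.000 t² − (3.433) t − 72.8 = 0, so t = (3.433 + √(3.433² + 2·10.0·72.8)) / 10.0 = (3.433 + 38.31) / 10.0 = 4.174 s.
At impact: v_y = v_y0 − g t = −38.31 m/s; vₓ = 14.19 m/s.
Angle below horizontal: arctan(|v_y|/vₓ) = arctan(38.31/14.19) = 69.68°.

69.68°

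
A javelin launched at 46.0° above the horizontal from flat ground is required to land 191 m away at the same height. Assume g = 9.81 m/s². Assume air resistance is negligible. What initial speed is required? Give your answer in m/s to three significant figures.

Level-ground range: R = v₀² sin(2θ)/g, so v₀ = √(gR / sin 2θ).
v₀ = √(9.81 × 191 / sin 92.00°) = √(1874 / 0.9994) = √1874.9 = 43.30 m/s.

43.3 m/s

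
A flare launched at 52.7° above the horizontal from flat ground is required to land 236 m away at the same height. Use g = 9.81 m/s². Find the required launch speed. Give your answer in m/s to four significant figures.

Level-ground range: R = v₀² sin(2θ)/g, so v₀ = √(gR / sin 2θ).
v₀ = √(9.81 × 236 / sin 105.4°) = √(2315 / 0.9641) = √2401.4 = 49.00 m/s.

49.00 m/s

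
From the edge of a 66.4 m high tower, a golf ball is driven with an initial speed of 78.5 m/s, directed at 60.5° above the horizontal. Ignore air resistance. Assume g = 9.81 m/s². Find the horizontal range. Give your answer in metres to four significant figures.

vₓ = 78.50 cos 60.5° = 38.66 m/s; v_y0 = 78.50 sin 60.5° = 68.32 m/s.
With up positive and y = 0 at the ground: y(t) = 66.4 + (68.32) t − 4.905 t². Setting y = 0 and taking the positive root: t = [68.32 + √(68.32² + 2·9.81·66.4)] / 9.81 = (68.32 + 77.27) / 9.81 = 14.84 s.
Horizontal distance: R = vₓ t = 38.66 × 14.84 = 573.7 m.

573.7 m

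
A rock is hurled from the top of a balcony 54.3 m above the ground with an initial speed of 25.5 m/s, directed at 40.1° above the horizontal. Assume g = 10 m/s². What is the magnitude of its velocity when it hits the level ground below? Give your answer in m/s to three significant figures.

41.7 m/s

Resolve: vₓ = 25.50 cos 40.1° = 19.51 m/s and v_y0 = 25.50 sin 40.1° = 16.43 m/s.
The projectile lands when y = 54.3 + (16.43) t − ½·10.0·t² = 0. Positive root: t = (16.43 + √(16.43² + 2·10.0·54.3)) / 10.0 = (16.43 + 36.82) / 10.0 = 5.325 s.
Vertical velocity at impact: v_y = v_y0 − g t = 16.43 − 10.0 × 5.325 = −36.82 m/s.
Speed: |v| = √(vₓ² + v_y²) = √(19.51² + 36.82²) = 41.67 m/s.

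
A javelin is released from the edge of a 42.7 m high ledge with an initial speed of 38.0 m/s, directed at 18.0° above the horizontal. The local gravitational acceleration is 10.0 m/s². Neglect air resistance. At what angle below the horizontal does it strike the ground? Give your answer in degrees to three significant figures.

41.1°

Horizontal component vₓ = 38.00 cos 18.0° = 36.14 m/s; vertical v_y0 = 38.00 sin 18.0° = 11.74 m/s.
The projectile lands when y = 42.7 + (11.74) t − ½·10.0·t² = 0. Positive root: t = (11.74 + √(11.74² + 2·10.0·42.7)) / 10.0 = (11.74 + 31.49) / 10.0 = 4.324 s.
At impact: v_y = v_y0 − g t = −31.49 m/s; vₓ = 36.14 m/s.
Angle below horizontal: arctan(|v_y|/vₓ) = arctan(31.49/36.14) = 41.07°.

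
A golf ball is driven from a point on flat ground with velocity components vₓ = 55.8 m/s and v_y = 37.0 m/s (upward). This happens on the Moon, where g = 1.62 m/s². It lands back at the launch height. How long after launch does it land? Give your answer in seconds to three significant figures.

45.7 s

It returns to y = 0 when t = 2 v_y0 / g = 2(37.00)/1.62 = 45.68 s.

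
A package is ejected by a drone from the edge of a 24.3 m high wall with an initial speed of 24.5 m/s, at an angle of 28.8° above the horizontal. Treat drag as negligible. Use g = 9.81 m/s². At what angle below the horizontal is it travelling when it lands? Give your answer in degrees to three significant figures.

49.1°

Components: vₓ = 24.50 cos 28.8° = 21.47 m/s, v_y0 = 24.50 sin 28.8° = 11.80 m/s.
The projectile lands when y = 24.3 + (11.80) t − ½·9.81·t² = 0. Positive root: t = (11.80 + √(11.80² + 2·9.81·24.3)) / 9.81 = (11.80 + 24.82) / 9.81 = 3.733 s.
At impact: v_y = v_y0 − g t = −24.82 m/s; vₓ = 21.47 m/s.
Angle below horizontal: arctan(|v_y|/vₓ) = arctan(24.82/21.47) = 49.14°.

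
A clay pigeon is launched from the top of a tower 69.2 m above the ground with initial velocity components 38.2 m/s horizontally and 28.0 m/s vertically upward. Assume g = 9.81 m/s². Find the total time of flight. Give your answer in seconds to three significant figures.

7.57 s

The projectile lands when y = 69.2 + (28.00) t − ½·9.81·t² = 0. Positive root: t = (28.00 + √(28.00² + 2·9.81·69.2)) / 9.81 = (28.00 + 46.28) / 9.81 = 7.572 s.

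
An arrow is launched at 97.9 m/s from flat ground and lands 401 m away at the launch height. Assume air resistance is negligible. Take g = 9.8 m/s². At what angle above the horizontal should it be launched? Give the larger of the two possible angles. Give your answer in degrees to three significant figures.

Level-ground range R = v₀² sin(2θ)/g ⇒ sin(2θ) = gR/v₀² = 9.80 × 401 / 97.9² = 0.4100.
2θ = 24.21° or 180° − 24.21° = 155.8°, so θ = 12.10° or 77.90°.
The larger angle is 77.90°.

77.9°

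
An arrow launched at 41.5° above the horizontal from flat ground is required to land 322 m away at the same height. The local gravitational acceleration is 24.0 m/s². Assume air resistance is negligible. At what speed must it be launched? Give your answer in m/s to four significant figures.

Level-ground range: R = v₀² sin(2θ)/g, so v₀ = √(gR / sin 2θ).
v₀ = √(24.0 × 322 / sin 83.00°) = √(7728 / 0.9925) = √7786.0 = 88.24 m/s.

88.24 m/s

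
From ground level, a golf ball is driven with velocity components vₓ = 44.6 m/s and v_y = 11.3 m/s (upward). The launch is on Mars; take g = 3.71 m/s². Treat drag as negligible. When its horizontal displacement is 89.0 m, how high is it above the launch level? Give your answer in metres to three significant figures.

Time to reach x = 89.0 m: t = x/vₓ = 89.0/44.60 = 1.996 s.
Height: y = v_y0 t − ½ g t² = 11.30 × 1.996 − 1.855 × 1.996² = 22.55 − 7.387 = 15.16 m.

15.2 m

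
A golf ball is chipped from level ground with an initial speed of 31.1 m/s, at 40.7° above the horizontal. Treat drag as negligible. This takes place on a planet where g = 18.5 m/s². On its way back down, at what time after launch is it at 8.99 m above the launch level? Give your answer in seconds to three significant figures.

vₓ = 31.10 cos 40.7° = 23.58 m/s; v_y0 = 31.10 sin 40.7° = 20.28 m/s.
Require v_y0 t − ½ g t² = 8.99, i.e. 9.250 t² − 20.28 t + 8.99 = 0.
t = [20.28 ± √(20.28² − 2·18.5·8.99)] / 18.5 = (20.28 ± 8.869) / 18.5, so t = 0.6168 s or t = 1.576 s.
The descending-branch root is 1.576 s.

1.58 s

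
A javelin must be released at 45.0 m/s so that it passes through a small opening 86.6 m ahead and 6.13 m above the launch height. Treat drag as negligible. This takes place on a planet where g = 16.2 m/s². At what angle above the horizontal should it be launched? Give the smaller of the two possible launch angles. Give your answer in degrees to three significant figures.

Trajectory: y = x tanθ − g x² (1 + tan²θ)/(2v₀²). With x = 86.6, y = 6.13, v₀ = 45.0, g = 16.2:
30.00 tan²θ − 86.6 tanθ + (36.13) = 0.
tanθ = [86.6 ± √(86.6² − 4 × 30.00 × (36.13))] / (2 × 30.00) = (86.6 ± 56.25) / 60.00, giving tanθ = 0.5058 or 2.381.
θ = 26.83° or 67.22°; the smaller is 26.83°.

26.8°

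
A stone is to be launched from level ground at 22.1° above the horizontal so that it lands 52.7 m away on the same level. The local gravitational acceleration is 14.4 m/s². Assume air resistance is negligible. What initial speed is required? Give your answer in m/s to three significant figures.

33.0 m/s

Level-ground range: R = v₀² sin(2θ)/g, so v₀ = √(gR / sin 2θ).
v₀ = √(14.4 × 52.7 / sin 44.20°) = √(758.9 / 0.6972) = √1088.5 = 32.99 m/s.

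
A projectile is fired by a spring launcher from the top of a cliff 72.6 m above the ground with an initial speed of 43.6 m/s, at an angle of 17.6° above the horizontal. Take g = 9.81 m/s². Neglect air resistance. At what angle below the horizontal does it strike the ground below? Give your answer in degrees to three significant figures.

43.9°

Resolve: vₓ = 43.60 cos 17.6° = 41.56 m/s and v_y0 = 43.60 sin 17.6° = 13.18 m/s.
With up positive and y = 0 at the ground: y(t) = 72.6 + (13.18) t − 4.905 t². Setting y = 0 and taking the positive root: t = [13.18 + √(13.18² + 2·9.81·72.6)] / 9.81 = (13.18 + 39.98) / 9.81 = 5.419 s.
At impact: v_y = v_y0 − g t = −39.98 m/s; vₓ = 41.56 m/s.
Angle below horizontal: arctan(|v_y|/vₓ) = arctan(39.98/41.56) = 43.89°.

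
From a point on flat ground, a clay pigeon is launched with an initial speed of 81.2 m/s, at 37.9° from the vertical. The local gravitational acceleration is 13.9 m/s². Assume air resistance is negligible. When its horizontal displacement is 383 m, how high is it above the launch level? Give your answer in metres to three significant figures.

vₓ = 81.20 sin 37.9° = 49.88 m/s; v_y0 = 81.20 cos 37.9° = 64.07 m/s.
At x = 383 m, t = x/vₓ = 383/49.88 = 7.678 s.
Height: y = v_y0 t − ½ g t² = 64.07 × 7.678 − 6.950 × 7.678² = 492.0 − 409.8 = 82.22 m.

82.2 m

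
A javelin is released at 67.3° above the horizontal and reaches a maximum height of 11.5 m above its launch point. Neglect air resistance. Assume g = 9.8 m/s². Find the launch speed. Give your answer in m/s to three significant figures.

16.3 m/s

At the peak v_y = 0, so v_y0 = √(2gH) = √(2 × 9.80 × 11.5) = 15.01 m/s.
v_y0 = v₀ sin θ ⇒ v₀ = 15.01 / sin 67.3° = 16.27 m/s.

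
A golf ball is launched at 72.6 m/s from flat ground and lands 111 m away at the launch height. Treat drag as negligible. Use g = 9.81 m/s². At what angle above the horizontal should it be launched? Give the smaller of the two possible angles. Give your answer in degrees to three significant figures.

Level-ground range R = v₀² sin(2θ)/g ⇒ sin(2θ) = gR/v₀² = 9.81 × 111 / 72.6² = 0.2066.
2θ = 11.92° or 180° − 11.92° = 168.1°, so θ = 5.961° or 84.04°.
The smaller angle is 5.961°.

5.96°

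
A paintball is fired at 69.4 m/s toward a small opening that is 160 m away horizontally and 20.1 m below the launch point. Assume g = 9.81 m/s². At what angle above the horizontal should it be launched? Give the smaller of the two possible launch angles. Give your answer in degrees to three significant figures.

Trajectory: y = x tanθ − g x² (1 + tan²θ)/(2v₀²). With x = 160, y = −20.1, v₀ = 69.4, g = 9.81:
26.07 tan²θ − 160 tanθ + (5.971) = 0.
tanθ = [160 ± √(160² − 4 × 26.07 × (5.971))] / (2 × 26.07) = (160 ± 158.0) / 52.14, giving tanθ = 0.03755 or 6.100.
θ = 2.150° or 80.69°; the smaller is 2.150°.

2.15°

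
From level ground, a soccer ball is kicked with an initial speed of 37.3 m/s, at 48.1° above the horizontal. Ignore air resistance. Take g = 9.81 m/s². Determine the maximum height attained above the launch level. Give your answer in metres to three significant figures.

Horizontal component vₓ = 37.30 cos 48.1° = 24.91 m/s; vertical v_y0 = 37.30 sin 48.1° = 27.76 m/s.
Maximum height: H = v_y0² / (2g) = 27.76² / (2 × 9.81) = 39.29 m.

39.3 m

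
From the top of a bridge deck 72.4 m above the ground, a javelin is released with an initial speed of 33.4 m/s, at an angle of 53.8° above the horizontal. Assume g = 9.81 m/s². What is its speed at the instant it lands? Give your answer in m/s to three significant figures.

Horizontal component vₓ = 33.40 cos 53.8° = 19.73 m/s; vertical v_y0 = 33.40 sin 53.8° = 26.95 m/s.
Vertical motion (up positive, ground at y = 0): 4.905 t² − (26.95) t − 72.4 = 0, so t = (26.95 + √(26.95² + 2·9.81·72.4)) / 9.81 = (26.95 + 46.33) / 9.81 = 7.471 s.
Vertical velocity at impact: v_y = v_y0 − g t = 26.95 − 9.81 × 7.471 = −46.33 m/s.
Speed: |v| = √(vₓ² + v_y²) = √(19.73² + 46.33²) = 50.36 m/s.

50.4 m/s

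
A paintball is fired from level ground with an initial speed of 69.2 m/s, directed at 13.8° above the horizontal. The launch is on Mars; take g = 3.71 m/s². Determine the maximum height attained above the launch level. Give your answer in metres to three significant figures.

Horizontal component vₓ = 69.20 cos 13.8° = 67.20 m/s; vertical v_y0 = 69.20 sin 13.8° = 16.51 m/s.
Maximum height: H = v_y0² / (2g) = 16.51² / (2 × 3.71) = 36.72 m.

36.7 m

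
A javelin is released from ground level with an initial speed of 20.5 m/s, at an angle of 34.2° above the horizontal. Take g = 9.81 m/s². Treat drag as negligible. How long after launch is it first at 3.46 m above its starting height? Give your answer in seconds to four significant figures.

0.3535 s

Resolve: vₓ = 20.50 cos 34.2° = 16.96 m/s and v_y0 = 20.50 sin 34.2° = 11.52 m/s.
Height y(t) = 11.52 t − 4.905 t² = 3.46 gives 4.905 t² − 11.52 t + 3.46 = 0.
Quadratic formula: t = (11.52 ± √64.888) / 9.81 = (11.52 ± 8.055) / 9.81 → t = 0.3535 s or 1.996 s.
The first (ascending) time is 0.3535 s.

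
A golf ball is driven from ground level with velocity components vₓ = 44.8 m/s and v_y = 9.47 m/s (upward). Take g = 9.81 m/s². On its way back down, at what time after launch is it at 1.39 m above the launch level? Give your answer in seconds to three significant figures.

Height y(t) = 9.470 t − 4.905 t² = 1.39 gives 4.905 t² − 9.470 t + 1.39 = 0.
t = [9.470 ± √(9.470² − 2·9.81·1.39)] / 9.81 = (9.470 ± 7.900) / 9.81, so t = 0.1600 s or t = 1.771 s.
The descending-branch root is 1.771 s.

1.77 s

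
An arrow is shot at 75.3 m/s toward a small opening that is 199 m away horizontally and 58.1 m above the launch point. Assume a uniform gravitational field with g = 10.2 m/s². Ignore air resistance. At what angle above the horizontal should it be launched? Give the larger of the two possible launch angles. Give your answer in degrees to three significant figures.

Trajectory: y = x tanθ − g x² (1 + tan²θ)/(2v₀²). With x = 199, y = 58.1, v₀ = 75.3, g = 10.2:
35.62 tan²θ − 199 tanθ + (93.72) = 0.
tanθ = [199 ± √(199² − 4 × 35.62 × (93.72))] / (2 × 35.62) = (199 ± 162.0) / 71.24, giving tanθ = 0.5192 or 5.068.
θ = 27.44° or 78.84°; the larger is 78.84°.

78.8°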